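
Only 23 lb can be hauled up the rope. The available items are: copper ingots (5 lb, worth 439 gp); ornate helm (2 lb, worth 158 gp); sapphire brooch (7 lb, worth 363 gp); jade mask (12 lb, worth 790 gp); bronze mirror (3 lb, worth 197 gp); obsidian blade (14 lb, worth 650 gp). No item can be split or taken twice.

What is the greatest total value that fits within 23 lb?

By value per lb: copper ingots 87.80, ornate helm 79.00, jade mask 65.83, bronze mirror 65.67 lead.
Best packing: copper ingots + ornate helm + jade mask + bronze mirror — 22 lb, 1584 total.

1584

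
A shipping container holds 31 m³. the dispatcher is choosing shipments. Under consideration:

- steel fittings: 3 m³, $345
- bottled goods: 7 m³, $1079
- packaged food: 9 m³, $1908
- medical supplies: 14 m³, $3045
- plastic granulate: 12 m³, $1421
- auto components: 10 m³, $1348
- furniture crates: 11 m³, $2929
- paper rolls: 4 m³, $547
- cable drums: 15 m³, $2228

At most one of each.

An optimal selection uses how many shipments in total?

3

Best achievable revenue is 6521.
For example medical supplies + furniture crates + paper rolls achieves it, using 29 m³.
Every optimal selection uses 3 shipments.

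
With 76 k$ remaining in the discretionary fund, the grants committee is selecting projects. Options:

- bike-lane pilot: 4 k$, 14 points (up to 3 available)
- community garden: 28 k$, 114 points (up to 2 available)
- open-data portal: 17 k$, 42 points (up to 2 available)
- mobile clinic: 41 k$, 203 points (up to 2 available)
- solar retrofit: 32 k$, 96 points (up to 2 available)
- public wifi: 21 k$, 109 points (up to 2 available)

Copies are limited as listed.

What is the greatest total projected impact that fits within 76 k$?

Filling by ratio: bike-lane pilot + community garden + 2×public wifi for 346, with 2 k$ left unused.
Replace community garden and public wifi with 2×bike-lane pilot + mobile clinic: the trade gains 8 net, giving 354 at 74 k$.
Every other selection either busts 76 k$ or exceeds an availability limit or fails to beat 354.

354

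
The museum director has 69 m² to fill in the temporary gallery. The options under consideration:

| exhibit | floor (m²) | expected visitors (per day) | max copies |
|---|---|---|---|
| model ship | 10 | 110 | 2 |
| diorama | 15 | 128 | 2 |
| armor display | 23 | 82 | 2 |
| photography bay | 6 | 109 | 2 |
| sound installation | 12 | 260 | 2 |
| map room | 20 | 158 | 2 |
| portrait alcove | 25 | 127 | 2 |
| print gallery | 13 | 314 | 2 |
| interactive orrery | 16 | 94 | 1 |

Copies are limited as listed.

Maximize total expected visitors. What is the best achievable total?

1367

Greedy by ratio would take 2×photography bay + 2×sound installation + 2×print gallery: 62 m² used, total 1366.
Replace photography bay with model ship: the trade gains 1 net, giving 1367 at 66 m².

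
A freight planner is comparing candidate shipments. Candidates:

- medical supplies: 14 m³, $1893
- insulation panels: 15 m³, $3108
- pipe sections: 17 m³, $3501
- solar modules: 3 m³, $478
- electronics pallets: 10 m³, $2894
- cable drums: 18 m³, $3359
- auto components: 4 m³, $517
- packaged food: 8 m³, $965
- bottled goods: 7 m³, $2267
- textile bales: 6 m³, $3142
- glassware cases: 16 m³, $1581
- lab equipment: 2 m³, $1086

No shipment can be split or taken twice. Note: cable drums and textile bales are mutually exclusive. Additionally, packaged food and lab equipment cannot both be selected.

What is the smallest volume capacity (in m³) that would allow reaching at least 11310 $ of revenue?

38

Look for the lowest-volume combination reaching 11310.
insulation panels + electronics pallets + bottled goods + textile bales: 11411 revenue at 38 m³.
No combination under 38 m³ hits 11310.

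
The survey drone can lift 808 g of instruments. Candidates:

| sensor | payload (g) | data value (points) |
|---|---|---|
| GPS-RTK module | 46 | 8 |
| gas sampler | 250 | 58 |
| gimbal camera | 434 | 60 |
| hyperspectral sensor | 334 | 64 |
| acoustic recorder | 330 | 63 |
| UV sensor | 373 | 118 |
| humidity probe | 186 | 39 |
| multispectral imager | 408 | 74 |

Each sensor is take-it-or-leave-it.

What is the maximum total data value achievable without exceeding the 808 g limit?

By data value per g: UV sensor 0.32, gas sampler 0.23, humidity probe 0.21, hyperspectral sensor 0.19 lead.
Taking the top-ratio sensors first gives GPS-RTK module + gas sampler + UV sensor for 184 (669 g).
Dropping GPS-RTK module and gas sampler frees 296 g; slotting in multispectral imager (408 g) lifts the total to 192 at 781 g.
Next best is GPS-RTK module + hyperspectral sensor + UV sensor at 190 (753 g) — short by 2.

192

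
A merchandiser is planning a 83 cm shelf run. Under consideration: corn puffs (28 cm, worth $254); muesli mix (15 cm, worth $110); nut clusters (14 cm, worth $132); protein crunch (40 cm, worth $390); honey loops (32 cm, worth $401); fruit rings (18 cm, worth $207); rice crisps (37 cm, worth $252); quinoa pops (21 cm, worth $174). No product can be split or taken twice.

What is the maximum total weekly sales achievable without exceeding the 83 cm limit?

Ranking by ratio (weekly sales/cm): honey loops 12.53, fruit rings 11.50, protein crunch 9.75, nut clusters 9.43.
Greedy by ratio would take muesli mix + nut clusters + honey loops + fruit rings: 79 cm used, total 850.
Dropping muesli mix and nut clusters frees 29 cm; slotting in corn puffs (28 cm) lifts the total to 862 at 78 cm.

862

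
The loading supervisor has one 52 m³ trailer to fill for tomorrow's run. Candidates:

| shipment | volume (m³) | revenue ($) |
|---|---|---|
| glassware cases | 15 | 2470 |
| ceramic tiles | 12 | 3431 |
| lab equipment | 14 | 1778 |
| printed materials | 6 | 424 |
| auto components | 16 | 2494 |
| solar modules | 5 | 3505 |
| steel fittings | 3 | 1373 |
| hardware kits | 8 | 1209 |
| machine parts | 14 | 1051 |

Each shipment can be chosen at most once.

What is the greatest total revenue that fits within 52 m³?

13273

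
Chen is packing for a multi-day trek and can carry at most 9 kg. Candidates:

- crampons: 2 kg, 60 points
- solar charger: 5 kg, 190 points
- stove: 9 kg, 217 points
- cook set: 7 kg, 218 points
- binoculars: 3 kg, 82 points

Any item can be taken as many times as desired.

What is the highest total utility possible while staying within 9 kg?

310

Ranking by ratio (utility/kg): solar charger 38.00, cook set 31.14, crampons 30.00.
Best packing: 2×crampons + solar charger — 9 kg, 310 total.
That's the maximum — no swap from here does better than 310.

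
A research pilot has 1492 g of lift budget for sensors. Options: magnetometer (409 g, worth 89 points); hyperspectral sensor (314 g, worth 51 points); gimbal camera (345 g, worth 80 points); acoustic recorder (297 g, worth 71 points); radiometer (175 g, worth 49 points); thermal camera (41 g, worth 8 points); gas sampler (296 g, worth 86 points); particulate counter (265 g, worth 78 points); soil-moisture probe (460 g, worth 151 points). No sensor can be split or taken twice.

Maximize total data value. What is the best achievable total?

412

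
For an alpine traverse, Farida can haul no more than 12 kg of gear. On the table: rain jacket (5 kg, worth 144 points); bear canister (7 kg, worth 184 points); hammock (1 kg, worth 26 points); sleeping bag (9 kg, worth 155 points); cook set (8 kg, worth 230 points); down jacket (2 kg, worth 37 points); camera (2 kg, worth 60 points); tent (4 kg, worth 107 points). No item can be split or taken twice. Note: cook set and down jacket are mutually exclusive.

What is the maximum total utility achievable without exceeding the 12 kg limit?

Density check — camera 30.00, rain jacket 28.80, cook set 28.75 are the best per kg.
Taking cook set + tent: 12 kg used, 337 in utility.
An exhaustive check of the 256 subsets confirms 337.

337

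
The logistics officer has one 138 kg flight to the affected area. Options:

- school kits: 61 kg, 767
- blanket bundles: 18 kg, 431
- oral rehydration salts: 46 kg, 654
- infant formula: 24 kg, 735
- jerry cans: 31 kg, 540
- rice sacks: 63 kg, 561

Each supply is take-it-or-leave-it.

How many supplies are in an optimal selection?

The maximum people served within 138 kg is 2473.
school kits + blanket bundles + infant formula + jerry cans hits 2473 at 134 kg.
Any selection reaching 2473 contains exactly 4 supplies.

4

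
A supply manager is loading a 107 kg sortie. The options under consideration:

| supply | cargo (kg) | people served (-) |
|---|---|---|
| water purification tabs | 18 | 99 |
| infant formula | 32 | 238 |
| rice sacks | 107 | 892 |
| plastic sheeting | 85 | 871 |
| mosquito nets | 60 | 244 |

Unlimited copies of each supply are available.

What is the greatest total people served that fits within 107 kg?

970

The ratio ordering already packs tightly: water purification tabs + plastic sheeting, 103 kg, 970.
No other feasible combination exceeds 970.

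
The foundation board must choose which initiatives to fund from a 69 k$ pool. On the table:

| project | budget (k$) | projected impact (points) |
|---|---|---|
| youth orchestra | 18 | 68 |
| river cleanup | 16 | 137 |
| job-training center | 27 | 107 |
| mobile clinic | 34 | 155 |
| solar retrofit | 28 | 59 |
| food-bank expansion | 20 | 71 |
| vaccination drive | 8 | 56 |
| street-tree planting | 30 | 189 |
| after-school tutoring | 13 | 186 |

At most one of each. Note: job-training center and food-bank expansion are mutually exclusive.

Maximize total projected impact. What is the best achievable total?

568

Taking river cleanup + vaccination drive + street-tree planting + after-school tutoring: 67 k$ used, 568 in projected impact.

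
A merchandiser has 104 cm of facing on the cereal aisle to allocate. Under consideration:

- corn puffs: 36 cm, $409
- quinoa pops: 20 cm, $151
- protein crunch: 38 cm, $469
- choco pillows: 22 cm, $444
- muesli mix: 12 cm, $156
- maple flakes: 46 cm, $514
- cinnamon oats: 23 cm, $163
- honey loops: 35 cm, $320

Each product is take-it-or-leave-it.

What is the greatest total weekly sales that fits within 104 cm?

1367

The ratio heuristic lands on quinoa pops + protein crunch + choco pillows + muesli mix (1220) but leaves 12 cm idle.
Reworking the packing: corn puffs + choco pillows + maple flakes uses 104 cm and improves the total to 1367.
An exhaustive check of the 256 subsets confirms 1367.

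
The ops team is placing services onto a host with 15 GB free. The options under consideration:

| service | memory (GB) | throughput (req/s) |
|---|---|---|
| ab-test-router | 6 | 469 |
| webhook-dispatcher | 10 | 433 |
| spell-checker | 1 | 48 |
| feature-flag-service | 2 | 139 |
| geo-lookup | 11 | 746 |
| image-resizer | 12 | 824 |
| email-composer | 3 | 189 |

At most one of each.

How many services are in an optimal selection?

The maximum throughput within 15 GB is 1013.
One optimal bundle: image-resizer + email-composer (15 GB).
Any selection reaching 1013 contains exactly 2 services.

2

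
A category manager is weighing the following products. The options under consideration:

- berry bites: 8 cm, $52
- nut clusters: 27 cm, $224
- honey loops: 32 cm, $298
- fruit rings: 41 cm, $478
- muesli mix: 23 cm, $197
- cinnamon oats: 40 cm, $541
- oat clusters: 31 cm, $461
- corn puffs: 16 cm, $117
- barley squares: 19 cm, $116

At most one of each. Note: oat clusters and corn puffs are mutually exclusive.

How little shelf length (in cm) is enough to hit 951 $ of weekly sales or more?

71

Look for the lowest-shelf combination reaching 951.
cinnamon oats + oat clusters: 1002 weekly sales at 71 cm.
Below 71 cm the best achievable stays under 951.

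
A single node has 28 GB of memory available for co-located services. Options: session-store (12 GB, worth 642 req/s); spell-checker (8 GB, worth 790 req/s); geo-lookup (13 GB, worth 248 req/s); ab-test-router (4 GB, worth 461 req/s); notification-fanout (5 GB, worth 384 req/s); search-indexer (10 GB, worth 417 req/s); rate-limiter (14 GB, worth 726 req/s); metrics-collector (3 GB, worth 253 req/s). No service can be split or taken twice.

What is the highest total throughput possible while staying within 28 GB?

2146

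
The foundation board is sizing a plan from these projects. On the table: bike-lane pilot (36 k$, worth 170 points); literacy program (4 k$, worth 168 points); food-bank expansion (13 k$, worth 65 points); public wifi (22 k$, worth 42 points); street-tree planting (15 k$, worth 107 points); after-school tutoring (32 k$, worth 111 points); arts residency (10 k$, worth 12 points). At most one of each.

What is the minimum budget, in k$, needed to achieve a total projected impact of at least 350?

42

Minimise k$ subject to total projected impact ≥ 350.
Taking literacy program + food-bank expansion + street-tree planting + arts residency gives 352 (≥ 350) for 42 k$.
Below 42 k$ the best achievable stays under 350.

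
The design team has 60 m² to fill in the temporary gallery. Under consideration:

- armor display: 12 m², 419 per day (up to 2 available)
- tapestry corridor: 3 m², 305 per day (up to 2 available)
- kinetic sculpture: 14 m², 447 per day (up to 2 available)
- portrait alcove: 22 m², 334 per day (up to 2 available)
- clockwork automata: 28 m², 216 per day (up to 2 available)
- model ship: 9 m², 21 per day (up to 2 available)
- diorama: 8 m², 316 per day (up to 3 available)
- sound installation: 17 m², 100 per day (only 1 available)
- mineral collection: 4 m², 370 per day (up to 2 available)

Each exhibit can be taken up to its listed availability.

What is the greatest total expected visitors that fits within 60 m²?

Ranking by ratio (expected visitors/m²): tapestry corridor 101.67, mineral collection 92.50, diorama 39.50, armor display 34.92.
Greedy by ratio would take armor display + 2×tapestry corridor + model ship + 3×diorama + 2×mineral collection: 59 m² used, total 2738.
Replace model ship and 2×diorama with armor display + kinetic sculpture: the trade gains 213 net, giving 2951 at 60 m².
That's the maximum — no swap from here does better than 2951.

2951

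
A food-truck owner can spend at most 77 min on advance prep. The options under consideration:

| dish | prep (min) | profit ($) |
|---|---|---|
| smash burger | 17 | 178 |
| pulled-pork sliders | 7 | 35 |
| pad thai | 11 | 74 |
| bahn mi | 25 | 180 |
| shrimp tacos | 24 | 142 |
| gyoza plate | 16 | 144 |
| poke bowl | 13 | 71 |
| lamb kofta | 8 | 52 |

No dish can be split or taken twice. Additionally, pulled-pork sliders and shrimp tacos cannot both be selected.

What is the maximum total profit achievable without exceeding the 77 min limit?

628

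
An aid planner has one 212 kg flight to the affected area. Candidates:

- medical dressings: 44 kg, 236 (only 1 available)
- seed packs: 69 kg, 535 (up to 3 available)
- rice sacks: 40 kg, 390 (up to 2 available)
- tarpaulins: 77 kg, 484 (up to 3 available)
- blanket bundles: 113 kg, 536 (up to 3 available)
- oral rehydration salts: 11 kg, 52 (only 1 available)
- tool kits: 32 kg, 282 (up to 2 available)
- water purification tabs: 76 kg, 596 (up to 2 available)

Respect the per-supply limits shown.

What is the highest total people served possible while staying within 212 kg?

By people served per kg: rice sacks 9.75, tool kits 8.81, water purification tabs 7.84 lead.
Filling by ratio: medical dressings + 2×rice sacks + oral rehydration salts + 2×tool kits for 1632, with 13 kg left unused.
Reworking the packing: 2×seed packs + rice sacks + tool kits uses 210 kg and improves the total to 1742.
No other feasible combination exceeds 1742.

1742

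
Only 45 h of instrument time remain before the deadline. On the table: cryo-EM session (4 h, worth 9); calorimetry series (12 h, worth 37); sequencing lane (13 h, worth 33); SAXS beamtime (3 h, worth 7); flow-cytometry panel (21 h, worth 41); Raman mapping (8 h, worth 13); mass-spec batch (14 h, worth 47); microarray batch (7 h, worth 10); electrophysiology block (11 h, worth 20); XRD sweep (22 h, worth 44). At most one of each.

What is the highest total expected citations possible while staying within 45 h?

126

Ranking by ratio (expected citations/h): mass-spec batch 3.36, calorimetry series 3.08, sequencing lane 2.54.
Taking the top-ratio experiments first gives calorimetry series + sequencing lane + SAXS beamtime + mass-spec batch for 124 (42 h).
The 3 h tied up in SAXS beamtime is better spent on cryo-EM session — total rises to 126 (43 h).
Runner-up calorimetry series + sequencing lane + SAXS beamtime + mass-spec batch tops out at 124.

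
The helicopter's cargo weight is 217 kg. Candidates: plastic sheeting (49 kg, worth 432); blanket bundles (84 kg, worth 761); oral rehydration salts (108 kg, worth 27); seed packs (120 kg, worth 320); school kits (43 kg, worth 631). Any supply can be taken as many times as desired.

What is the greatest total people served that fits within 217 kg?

3155

The ratio ordering already packs tightly: 5×school kits, 215 kg, 3155.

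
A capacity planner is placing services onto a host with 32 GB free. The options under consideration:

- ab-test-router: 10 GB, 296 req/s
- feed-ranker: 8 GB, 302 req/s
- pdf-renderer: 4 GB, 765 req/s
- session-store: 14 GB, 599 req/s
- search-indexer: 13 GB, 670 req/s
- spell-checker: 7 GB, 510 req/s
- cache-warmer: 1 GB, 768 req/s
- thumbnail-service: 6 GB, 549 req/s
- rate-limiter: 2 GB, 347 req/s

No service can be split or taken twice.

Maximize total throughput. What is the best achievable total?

3262

Ranking by ratio (throughput/GB): cache-warmer 768.00, pdf-renderer 191.25, rate-limiter 173.50.
Taking the top-ratio services first gives feed-ranker + pdf-renderer + spell-checker + cache-warmer + thumbnail-service + rate-limiter for 3241 (28 GB).
The 10 GB tied up in feed-ranker and rate-limiter is better spent on search-indexer — total rises to 3262 (31 GB).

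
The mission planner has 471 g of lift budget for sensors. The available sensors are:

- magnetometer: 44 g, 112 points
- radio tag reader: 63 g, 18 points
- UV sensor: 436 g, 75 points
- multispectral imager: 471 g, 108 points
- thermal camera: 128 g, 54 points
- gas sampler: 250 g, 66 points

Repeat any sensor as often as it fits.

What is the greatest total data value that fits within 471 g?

The ratio ordering already packs tightly: 10×magnetometer, 440 g, 1120.
Nothing else within 471 g beats 1120.

1120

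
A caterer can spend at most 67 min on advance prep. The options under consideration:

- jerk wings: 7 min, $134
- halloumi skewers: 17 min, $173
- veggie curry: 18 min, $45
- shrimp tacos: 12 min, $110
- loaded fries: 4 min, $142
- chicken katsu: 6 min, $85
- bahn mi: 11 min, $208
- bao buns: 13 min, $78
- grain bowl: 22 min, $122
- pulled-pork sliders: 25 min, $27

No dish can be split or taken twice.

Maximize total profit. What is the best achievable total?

864

Filling by ratio: jerk wings + halloumi skewers + shrimp tacos + loaded fries + chicken katsu + bahn mi for 852, with 10 min left unused.
Replace shrimp tacos with grain bowl: the trade gains 12 net, giving 864 at 67 min.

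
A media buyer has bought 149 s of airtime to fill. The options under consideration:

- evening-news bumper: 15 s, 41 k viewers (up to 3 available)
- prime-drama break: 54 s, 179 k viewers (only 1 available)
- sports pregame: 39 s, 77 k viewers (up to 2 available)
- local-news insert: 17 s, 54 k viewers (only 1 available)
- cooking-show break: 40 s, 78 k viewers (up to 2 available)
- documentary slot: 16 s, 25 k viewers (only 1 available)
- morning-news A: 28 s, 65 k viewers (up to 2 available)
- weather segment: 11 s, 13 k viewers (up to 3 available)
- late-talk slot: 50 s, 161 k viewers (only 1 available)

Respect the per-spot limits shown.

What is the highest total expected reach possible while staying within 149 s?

463

Greedy by ratio would take evening-news bumper + prime-drama break + local-news insert + weather segment + late-talk slot: 147 s used, total 448.
Replace local-news insert and weather segment with 2×evening-news bumper: the trade gains 15 net, giving 463 at 149 s.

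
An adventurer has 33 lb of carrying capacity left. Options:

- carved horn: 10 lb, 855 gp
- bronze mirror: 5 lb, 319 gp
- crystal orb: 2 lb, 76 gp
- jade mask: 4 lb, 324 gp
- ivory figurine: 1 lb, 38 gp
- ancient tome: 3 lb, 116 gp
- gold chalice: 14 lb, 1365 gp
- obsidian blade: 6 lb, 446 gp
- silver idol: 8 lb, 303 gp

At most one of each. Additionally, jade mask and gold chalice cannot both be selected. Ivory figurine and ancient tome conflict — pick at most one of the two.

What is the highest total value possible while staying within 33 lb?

2782

Best packing: carved horn + ancient tome + gold chalice + obsidian blade — 33 lb, 2782 total.
No other feasible combination exceeds 2782.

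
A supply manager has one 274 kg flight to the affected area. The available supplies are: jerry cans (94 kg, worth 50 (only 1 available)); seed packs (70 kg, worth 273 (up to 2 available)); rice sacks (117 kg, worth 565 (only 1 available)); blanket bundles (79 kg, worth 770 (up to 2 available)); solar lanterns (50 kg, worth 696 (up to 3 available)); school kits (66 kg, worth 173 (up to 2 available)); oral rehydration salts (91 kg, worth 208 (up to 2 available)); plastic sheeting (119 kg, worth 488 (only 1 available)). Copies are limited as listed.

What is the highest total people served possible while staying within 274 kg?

By people served per kg: solar lanterns 13.92, blanket bundles 9.75, rice sacks 4.83 lead.
Filling by ratio: blanket bundles + 3×solar lanterns for 2858, with 45 kg left unused.
The 50 kg tied up in solar lanterns is better spent on blanket bundles — total rises to 2932 (258 kg).
Nothing else within 274 kg beats 2932.

2932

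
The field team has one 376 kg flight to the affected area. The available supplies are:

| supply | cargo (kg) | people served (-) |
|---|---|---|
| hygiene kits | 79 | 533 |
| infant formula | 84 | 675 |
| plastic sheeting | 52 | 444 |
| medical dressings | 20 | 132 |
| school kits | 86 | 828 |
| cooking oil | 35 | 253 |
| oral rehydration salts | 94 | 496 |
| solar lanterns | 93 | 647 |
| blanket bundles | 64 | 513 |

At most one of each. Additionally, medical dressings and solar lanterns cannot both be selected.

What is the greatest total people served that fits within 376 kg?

2993

By people served per kg: school kits 9.63, plastic sheeting 8.54, infant formula 8.04 lead.
A density-first pass picks infant formula + plastic sheeting + medical dressings + school kits + cooking oil + blanket bundles — 2845 at 341 kg.
The 55 kg tied up in medical dressings and cooking oil is better spent on hygiene kits — total rises to 2993 (365 kg).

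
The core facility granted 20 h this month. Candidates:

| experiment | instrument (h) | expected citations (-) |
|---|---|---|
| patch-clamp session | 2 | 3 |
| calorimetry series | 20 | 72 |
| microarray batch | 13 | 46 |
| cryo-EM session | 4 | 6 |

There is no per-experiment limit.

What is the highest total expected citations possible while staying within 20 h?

72

Calorimetry series uses 20 of the 20 h and totals 72.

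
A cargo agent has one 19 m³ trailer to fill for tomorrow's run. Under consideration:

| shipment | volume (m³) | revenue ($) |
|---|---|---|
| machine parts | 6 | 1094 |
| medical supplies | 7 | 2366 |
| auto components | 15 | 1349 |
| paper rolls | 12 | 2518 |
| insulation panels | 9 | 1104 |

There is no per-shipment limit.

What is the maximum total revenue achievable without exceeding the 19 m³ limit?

Filling by ratio: 2×medical supplies for 4732, with 5 m³ left unused.
Replace medical supplies with paper rolls: the trade gains 152 net, giving 4884 at 19 m³.
Nothing else within 19 m³ beats 4884.

4884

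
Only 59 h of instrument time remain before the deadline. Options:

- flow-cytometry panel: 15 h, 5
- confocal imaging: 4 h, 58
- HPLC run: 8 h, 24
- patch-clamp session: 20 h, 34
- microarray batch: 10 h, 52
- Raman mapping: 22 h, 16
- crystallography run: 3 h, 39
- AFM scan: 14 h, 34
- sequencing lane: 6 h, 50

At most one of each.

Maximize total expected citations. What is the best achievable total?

267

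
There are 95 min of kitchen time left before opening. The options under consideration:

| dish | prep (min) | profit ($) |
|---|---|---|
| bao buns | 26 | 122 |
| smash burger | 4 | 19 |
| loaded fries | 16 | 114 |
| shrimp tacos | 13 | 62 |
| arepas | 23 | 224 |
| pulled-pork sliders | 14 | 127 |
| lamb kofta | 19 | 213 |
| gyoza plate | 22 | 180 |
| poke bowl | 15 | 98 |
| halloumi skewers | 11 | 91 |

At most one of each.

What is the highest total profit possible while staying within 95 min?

Ranking by ratio (profit/min): lamb kofta 11.21, arepas 9.74, pulled-pork sliders 9.07.
A density-first pass picks smash burger + arepas + pulled-pork sliders + lamb kofta + gyoza plate + halloumi skewers — 854 at 93 min.
The 15 min tied up in smash burger and halloumi skewers is better spent on loaded fries — total rises to 858 (94 min).

858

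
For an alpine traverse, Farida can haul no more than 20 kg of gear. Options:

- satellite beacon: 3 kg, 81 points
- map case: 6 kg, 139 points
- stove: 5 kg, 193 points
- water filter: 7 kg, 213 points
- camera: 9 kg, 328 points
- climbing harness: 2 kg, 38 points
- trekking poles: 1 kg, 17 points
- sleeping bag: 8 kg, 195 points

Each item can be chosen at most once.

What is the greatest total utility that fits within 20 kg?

660

A density-first pass picks satellite beacon + stove + camera + climbing harness + trekking poles — 657 at 20 kg.
The 6 kg tied up in satellite beacon and climbing harness and trekking poles is better spent on map case — total rises to 660 (20 kg).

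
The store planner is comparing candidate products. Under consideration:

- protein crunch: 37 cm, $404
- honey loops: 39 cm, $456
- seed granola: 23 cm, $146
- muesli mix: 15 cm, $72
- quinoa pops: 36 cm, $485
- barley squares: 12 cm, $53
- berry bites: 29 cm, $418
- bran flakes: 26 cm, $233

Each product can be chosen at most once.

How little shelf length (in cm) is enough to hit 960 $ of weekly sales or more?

80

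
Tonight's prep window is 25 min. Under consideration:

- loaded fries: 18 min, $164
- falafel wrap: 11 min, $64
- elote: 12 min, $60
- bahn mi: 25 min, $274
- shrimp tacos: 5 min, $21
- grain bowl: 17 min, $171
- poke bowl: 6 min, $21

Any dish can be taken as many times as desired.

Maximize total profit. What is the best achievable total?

Bahn mi uses 25 of the 25 min and totals 274.

274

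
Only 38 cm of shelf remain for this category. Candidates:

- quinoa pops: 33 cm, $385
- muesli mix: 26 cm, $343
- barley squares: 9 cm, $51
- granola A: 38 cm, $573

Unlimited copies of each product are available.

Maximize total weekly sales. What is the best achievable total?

573

Density check — granola A 15.08, muesli mix 13.19, quinoa pops 11.67 are the best per cm.
Best packing: granola A — 38 cm, 573 total.
That's the maximum — no swap from here does better than 573.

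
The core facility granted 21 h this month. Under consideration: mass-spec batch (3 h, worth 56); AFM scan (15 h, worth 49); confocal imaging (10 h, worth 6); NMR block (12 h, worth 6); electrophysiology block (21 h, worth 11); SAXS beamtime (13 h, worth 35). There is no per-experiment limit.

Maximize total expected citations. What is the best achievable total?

392

The ratio ordering already packs tightly: 7×mass-spec batch, 21 h, 392.
That's the maximum — no swap from here does better than 392.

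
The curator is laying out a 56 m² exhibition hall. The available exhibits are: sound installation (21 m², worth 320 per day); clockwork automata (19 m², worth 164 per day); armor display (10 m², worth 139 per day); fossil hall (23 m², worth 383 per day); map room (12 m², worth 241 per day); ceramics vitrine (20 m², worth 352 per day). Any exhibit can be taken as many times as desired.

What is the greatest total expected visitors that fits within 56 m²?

1075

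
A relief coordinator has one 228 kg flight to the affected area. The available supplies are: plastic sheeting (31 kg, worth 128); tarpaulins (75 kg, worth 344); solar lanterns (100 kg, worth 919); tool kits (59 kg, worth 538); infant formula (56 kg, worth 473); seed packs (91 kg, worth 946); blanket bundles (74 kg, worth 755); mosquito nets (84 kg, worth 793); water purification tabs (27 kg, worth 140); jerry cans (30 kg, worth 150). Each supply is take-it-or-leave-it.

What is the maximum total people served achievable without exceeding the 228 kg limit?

Best packing: tool kits + seed packs + blanket bundles — 224 kg, 2239 total.
Runner-up infant formula + seed packs + blanket bundles tops out at 2174.

2239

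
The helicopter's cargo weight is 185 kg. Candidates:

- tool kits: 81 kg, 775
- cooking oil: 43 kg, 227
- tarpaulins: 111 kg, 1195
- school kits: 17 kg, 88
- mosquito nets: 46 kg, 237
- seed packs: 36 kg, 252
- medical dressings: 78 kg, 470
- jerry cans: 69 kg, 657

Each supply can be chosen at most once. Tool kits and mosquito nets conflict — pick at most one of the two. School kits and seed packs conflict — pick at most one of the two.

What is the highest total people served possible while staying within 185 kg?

By people served per kg: tarpaulins 10.77, tool kits 9.57, jerry cans 9.52, seed packs 7.00 lead.
Tarpaulins + jerry cans uses 180 of the 185 kg and totals 1852.

1852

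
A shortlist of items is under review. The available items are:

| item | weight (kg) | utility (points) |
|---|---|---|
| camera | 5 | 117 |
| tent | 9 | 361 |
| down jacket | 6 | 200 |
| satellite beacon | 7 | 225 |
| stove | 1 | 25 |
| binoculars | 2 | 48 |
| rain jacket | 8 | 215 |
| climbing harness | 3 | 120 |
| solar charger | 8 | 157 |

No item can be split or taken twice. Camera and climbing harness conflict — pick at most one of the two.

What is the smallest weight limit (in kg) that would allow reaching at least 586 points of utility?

Look for the lowest-weight combination reaching 586.
Taking tent + satellite beacon gives 586 (≥ 586) for 16 kg.
No combination under 16 kg hits 586.

16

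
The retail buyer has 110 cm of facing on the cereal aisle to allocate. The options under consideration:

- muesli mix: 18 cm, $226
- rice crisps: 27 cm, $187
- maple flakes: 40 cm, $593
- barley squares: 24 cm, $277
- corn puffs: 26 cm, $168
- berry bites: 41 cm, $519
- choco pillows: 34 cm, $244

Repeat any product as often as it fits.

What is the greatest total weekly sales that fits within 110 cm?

1463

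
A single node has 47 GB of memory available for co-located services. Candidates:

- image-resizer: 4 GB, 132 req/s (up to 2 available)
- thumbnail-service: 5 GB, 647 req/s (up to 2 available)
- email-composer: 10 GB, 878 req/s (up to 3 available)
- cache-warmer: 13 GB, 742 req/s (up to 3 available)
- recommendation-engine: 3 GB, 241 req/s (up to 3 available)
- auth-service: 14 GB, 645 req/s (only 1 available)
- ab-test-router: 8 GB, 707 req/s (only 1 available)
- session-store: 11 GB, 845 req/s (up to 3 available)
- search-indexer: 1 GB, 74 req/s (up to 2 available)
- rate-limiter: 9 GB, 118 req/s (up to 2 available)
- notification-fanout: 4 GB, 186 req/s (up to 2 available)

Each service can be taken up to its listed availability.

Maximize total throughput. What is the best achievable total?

Taking the top-ratio services first gives 2×thumbnail-service + 2×email-composer + 3×recommendation-engine + ab-test-router for 4480 (47 GB).
Replace recommendation-engine and ab-test-router with email-composer + search-indexer: the trade gains 4 net, giving 4484 at 47 GB.
That's the maximum — no swap from here does better than 4484.

4484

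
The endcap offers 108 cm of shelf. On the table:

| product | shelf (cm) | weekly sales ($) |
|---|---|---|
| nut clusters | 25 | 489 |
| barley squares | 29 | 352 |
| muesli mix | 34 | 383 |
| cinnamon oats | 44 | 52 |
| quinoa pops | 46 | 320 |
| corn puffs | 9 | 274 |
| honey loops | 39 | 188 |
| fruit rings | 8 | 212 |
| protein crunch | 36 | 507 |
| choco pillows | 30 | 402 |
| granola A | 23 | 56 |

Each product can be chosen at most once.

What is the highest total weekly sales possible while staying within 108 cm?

1884

Taking nut clusters + corn puffs + fruit rings + protein crunch + choco pillows: 108 cm used, 1884 in weekly sales.
Next best is nut clusters + barley squares + corn puffs + fruit rings + protein crunch at 1834 (107 cm) — short by 50.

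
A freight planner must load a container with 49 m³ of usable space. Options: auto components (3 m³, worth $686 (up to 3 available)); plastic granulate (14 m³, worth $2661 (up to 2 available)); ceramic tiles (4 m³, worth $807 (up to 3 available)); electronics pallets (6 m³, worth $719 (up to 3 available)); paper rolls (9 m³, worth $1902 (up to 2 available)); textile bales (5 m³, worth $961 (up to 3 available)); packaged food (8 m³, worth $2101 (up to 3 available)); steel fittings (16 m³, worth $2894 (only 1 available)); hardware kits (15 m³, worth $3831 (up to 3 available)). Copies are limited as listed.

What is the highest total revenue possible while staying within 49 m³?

12550

By revenue per m³: packaged food 262.62, hardware kits 255.40, auto components 228.67 lead.
A density-first pass picks 3×auto components + 3×packaged food + hardware kits — 12192 at 48 m³.
Dropping 2×auto components and packaged food frees 14 m³; slotting in hardware kits (15 m³) lifts the total to 12550 at 49 m³.
Nothing else within 49 m³ beats 12550.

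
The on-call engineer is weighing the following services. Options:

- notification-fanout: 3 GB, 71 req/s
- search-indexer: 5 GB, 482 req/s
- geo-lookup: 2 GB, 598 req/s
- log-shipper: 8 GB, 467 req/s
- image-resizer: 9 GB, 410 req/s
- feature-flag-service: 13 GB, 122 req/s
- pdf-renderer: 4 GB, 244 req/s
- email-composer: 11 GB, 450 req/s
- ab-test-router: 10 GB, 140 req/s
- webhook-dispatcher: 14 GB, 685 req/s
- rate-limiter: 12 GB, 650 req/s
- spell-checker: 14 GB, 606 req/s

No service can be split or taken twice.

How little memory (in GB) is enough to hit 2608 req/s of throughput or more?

Minimise GB subject to total throughput ≥ 2608.
Taking search-indexer + geo-lookup + pdf-renderer + webhook-dispatcher + rate-limiter gives 2659 (≥ 2608) for 37 GB.
No combination under 37 GB hits 2608.

37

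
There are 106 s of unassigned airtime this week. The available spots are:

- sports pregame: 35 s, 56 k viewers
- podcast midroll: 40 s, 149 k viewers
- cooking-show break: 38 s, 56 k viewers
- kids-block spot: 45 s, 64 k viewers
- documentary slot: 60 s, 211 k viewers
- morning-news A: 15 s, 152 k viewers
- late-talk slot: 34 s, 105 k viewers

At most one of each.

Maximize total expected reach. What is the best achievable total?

406

Best packing: podcast midroll + morning-news A + late-talk slot — 89 s, 406 total.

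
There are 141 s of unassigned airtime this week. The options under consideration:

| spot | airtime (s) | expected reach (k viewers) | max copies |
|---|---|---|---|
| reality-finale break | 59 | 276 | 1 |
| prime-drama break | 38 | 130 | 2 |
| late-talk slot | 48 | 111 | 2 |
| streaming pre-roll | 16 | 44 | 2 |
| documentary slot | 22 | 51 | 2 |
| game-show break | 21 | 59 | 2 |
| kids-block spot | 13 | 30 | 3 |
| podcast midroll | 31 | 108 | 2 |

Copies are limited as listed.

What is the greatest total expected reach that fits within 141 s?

544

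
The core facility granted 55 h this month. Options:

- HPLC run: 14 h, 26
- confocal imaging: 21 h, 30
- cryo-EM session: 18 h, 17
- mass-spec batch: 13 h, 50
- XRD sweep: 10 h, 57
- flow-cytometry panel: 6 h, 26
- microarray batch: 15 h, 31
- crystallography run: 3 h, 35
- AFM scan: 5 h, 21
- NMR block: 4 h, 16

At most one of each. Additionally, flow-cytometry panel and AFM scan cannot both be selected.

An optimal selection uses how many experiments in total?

6

Optimal total is 215.
For example mass-spec batch + XRD sweep + flow-cytometry panel + microarray batch + crystallography run + NMR block achieves it, using 51 h.
All optima have 6 experiments.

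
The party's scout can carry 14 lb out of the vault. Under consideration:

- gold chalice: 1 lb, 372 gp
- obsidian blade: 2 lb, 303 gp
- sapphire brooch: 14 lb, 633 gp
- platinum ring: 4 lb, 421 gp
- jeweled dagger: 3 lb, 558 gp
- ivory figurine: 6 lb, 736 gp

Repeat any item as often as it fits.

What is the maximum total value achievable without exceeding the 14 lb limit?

5208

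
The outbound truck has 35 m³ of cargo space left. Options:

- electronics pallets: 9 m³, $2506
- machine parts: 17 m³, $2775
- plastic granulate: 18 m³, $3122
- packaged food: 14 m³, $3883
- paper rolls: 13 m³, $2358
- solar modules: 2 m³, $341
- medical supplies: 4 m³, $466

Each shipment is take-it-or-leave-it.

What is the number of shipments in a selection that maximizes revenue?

The maximum revenue within 35 m³ is 7346.
plastic granulate + packaged food + solar modules hits 7346 at 34 m³.
All optima have 3 shipments.

3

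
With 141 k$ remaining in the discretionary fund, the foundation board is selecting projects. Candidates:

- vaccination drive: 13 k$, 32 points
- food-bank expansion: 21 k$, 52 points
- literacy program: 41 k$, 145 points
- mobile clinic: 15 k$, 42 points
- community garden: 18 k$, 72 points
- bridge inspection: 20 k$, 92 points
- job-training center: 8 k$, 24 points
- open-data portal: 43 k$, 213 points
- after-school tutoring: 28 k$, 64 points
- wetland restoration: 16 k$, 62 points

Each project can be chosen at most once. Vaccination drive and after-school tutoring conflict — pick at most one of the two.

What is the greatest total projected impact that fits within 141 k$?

The ratio ordering already packs tightly: literacy program + community garden + bridge inspection + open-data portal + wetland restoration, 138 k$, 584.

584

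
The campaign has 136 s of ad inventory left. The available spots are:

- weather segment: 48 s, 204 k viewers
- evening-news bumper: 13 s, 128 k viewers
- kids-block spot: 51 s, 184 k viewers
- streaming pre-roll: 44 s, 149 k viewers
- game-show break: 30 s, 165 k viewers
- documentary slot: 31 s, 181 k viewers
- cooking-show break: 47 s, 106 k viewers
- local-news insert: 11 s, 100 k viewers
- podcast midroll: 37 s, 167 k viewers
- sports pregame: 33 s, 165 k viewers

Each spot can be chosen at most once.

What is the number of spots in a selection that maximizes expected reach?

Best achievable expected reach is 778.
For example weather segment + evening-news bumper + game-show break + documentary slot + local-news insert achieves it, using 133 s.
All optima have 5 spots.

5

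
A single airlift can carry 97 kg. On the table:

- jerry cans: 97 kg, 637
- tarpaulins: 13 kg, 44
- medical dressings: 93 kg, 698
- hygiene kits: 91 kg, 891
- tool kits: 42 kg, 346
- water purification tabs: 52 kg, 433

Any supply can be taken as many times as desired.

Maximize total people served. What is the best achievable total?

Density check — hygiene kits 9.79, water purification tabs 8.33, tool kits 8.24, medical dressings 7.51 are the best per kg.
Taking hygiene kits: 91 kg used, 891 in people served.
Every other selection either busts 97 kg or fails to beat 891.

891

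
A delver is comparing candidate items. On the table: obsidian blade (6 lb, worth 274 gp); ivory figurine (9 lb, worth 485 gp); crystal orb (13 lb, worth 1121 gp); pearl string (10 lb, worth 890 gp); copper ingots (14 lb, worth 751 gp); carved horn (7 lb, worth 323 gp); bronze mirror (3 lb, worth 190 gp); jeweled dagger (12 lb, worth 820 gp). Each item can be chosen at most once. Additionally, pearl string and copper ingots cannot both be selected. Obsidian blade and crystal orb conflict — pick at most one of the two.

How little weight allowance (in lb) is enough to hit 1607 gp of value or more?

22

Minimise lb subject to total value ≥ 1607.
pearl string + jeweled dagger: 1710 value at 22 lb.
Any bundle with less than 22 lb falls short of 1607.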